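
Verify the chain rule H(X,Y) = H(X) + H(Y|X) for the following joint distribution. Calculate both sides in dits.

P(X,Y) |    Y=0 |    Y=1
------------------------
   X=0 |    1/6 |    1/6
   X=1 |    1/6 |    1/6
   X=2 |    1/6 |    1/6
H(X,Y) = 0.7782, H(X) = 0.4771, H(Y|X) = 0.3010 (all in dits)

Chain rule: H(X,Y) = H(X) + H(Y|X)

Left side — joint entropy directly:
H(X,Y) = -Σ p(x,y) log p(x,y) = 0.7782 dits

Right side — compute H(Y|X) from the conditional distributions:
P(X) = (1/3, 1/3, 1/3), so H(X) = 0.4771 dits
H(Y|X) = Σ_x P(X=x) · H(Y|X=x):
  P(Y|X=0) = (1/2, 1/2), H(Y|X=0) = 0.3010, weight P(X=0) = 1/3
  P(Y|X=1) = (1/2, 1/2), H(Y|X=1) = 0.3010, weight P(X=1) = 1/3
  P(Y|X=2) = (1/2, 1/2), H(Y|X=2) = 0.3010, weight P(X=2) = 1/3
H(Y|X) = 0.3010 dits

H(X) + H(Y|X) = 0.4771 + 0.3010 = 0.7782 dits

Both sides equal 0.7782 dits. ✓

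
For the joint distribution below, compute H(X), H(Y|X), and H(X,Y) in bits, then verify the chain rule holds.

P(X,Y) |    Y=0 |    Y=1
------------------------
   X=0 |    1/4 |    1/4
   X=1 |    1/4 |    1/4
H(X,Y) = 2.0000, H(X) = 1.0000, H(Y|X) = 1.0000 (all in bits)

Chain rule: H(X,Y) = H(X) + H(Y|X)

Left side — joint entropy directly:
H(X,Y) = -Σ p(x,y) log p(x,y) = 2.0000 bits

Right side — compute H(Y|X) from the conditional distributions:
P(X) = (1/2, 1/2), so H(X) = 1.0000 bits
H(Y|X) = Σ_x P(X=x) · H(Y|X=x):
  P(Y|X=0) = (1/2, 1/2), H(Y|X=0) = 1.0000, weight P(X=0) = 1/2
  P(Y|X=1) = (1/2, 1/2), H(Y|X=1) = 1.0000, weight P(X=1) = 1/2
H(Y|X) = 1.0000 bits

H(X) + H(Y|X) = 1.0000 + 1.0000 = 2.0000 bits

Both sides equal 2.0000 bits. ✓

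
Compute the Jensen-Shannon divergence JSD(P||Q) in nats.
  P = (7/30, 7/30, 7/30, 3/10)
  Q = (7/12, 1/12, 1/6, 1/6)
0.0697 nats

Jensen-Shannon divergence is:
JSD(P||Q) = 0.5 × D_KL(P||M) + 0.5 × D_KL(Q||M)
where M = 0.5 × (P + Q) is the mixture distribution.

M = 0.5 × (7/30, 7/30, 7/30, 3/10) + 0.5 × (7/12, 1/12, 1/6, 1/6) = (0.408333, 0.158333, 1/5, 7/30)

D_KL(P||M) = 0.0713 nats
D_KL(Q||M) = 0.0681 nats

JSD(P||Q) = 0.5 × 0.0713 + 0.5 × 0.0681 = 0.0697 nats

Unlike KL divergence, JSD is symmetric and bounded: 0 ≤ JSD ≤ log(2).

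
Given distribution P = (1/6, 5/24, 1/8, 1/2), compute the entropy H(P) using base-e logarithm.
1.2319 nats

Shannon entropy is H(X) = -Σ p(x) log p(x).

For P = (1/6, 5/24, 1/8, 1/2):
H = -1/6 × log_e(1/6) -5/24 × log_e(5/24) -1/8 × log_e(1/8) -1/2 × log_e(1/2)
H = 1.2319 nats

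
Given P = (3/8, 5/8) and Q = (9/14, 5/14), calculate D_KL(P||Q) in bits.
0.2130 bits

KL divergence: D_KL(P||Q) = Σ p(x) log(p(x)/q(x))

Computing term by term:
  x=0: 3/8 × log_2[(3/8)/(9/14)] = 3/8 × -0.7776 = -0.2916
  x=1: 5/8 × log_2[(5/8)/(5/14)] = 5/8 × 0.8074 = 0.5046

D_KL(P||Q) = 0.2130 bits

Note: KL divergence is always non-negative and equals 0 iff P = Q.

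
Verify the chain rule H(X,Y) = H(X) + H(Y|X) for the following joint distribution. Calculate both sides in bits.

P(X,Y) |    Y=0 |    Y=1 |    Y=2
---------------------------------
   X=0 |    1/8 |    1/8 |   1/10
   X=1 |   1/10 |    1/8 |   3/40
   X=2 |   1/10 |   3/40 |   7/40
H(X,Y) = 3.1222, H(X) = 1.5813, H(Y|X) = 1.5409 (all in bits)

Chain rule: H(X,Y) = H(X) + H(Y|X)

Left side — joint entropy directly:
H(X,Y) = -Σ p(x,y) log p(x,y) = 3.1222 bits

Right side — compute H(Y|X) from the conditional distributions:
P(X) = (7/20, 3/10, 7/20), so H(X) = 1.5813 bits
H(Y|X) = Σ_x P(X=x) · H(Y|X=x):
  P(Y|X=0) = (5/14, 5/14, 2/7), H(Y|X=0) = 1.5774, weight P(X=0) = 7/20
  P(Y|X=1) = (1/3, 5/12, 1/4), H(Y|X=1) = 1.5546, weight P(X=1) = 3/10
  P(Y|X=2) = (2/7, 3/14, 1/2), H(Y|X=2) = 1.4926, weight P(X=2) = 7/20
H(Y|X) = 1.5409 bits

H(X) + H(Y|X) = 1.5813 + 1.5409 = 3.1222 bits

Both sides equal 3.1222 bits. ✓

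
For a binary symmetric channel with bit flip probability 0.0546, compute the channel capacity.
0.6944 bits

For a binary symmetric channel (BSC) with error probability p:
Capacity C = 1 - H(p) bits per symbol

where H(p) = -p log₂(p) - (1-p) log₂(1-p) is the binary entropy function.

H(0.0546) = 0.3056 bits
C = 1 - 0.3056 = 0.6944 bits per symbol

This means we can reliably transmit up to 0.6944 bits of information per channel use.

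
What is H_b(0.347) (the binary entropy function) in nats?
0.6456 nats

The binary entropy function is:
H(p) = -p log(p) - (1-p) log(1-p)

H(0.347) = -0.347 × log_e(0.347) - 0.653 × log_e(0.653)
H(0.347) = 0.6456 nats

Note: Binary entropy is maximized at p=0.5 (H=1 bit) and minimized at p=0 or p=1 (H=0).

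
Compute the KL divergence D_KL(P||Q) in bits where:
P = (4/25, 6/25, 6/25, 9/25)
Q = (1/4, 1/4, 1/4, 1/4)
0.0581 bits

KL divergence: D_KL(P||Q) = Σ p(x) log(p(x)/q(x))

Computing term by term:
  x=0: 4/25 × log_2[(4/25)/(1/4)] = 4/25 × -0.6439 = -0.1030
  x=1: 6/25 × log_2[(6/25)/(1/4)] = 6/25 × -0.0589 = -0.0141
  x=2: 6/25 × log_2[(6/25)/(1/4)] = 6/25 × -0.0589 = -0.0141
  x=3: 9/25 × log_2[(9/25)/(1/4)] = 9/25 × 0.5261 = 0.1894

D_KL(P||Q) = 0.0581 bits

Note: KL divergence is always non-negative and equals 0 iff P = Q.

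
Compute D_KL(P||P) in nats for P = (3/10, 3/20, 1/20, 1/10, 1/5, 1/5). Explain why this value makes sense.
0.0000 nats

KL divergence satisfies the Gibbs inequality: D_KL(P||Q) ≥ 0 for all distributions P, Q.

D_KL(P||Q) = Σ p(x) log(p(x)/q(x))
Each term is p(x) × log_e(p(x)/p(x)) = p(x) × log_e(1) = 0, so the sum is 0.
D_KL(P||Q) = 0.0000 nats

When P = Q, the KL divergence is exactly 0, as there is no 'divergence' between identical distributions.

This non-negativity is a fundamental property: relative entropy cannot be negative because it measures how different Q is from P.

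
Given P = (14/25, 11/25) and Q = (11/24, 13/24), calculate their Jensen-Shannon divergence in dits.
0.0022 dits

Jensen-Shannon divergence is:
JSD(P||Q) = 0.5 × D_KL(P||M) + 0.5 × D_KL(Q||M)
where M = 0.5 × (P + Q) is the mixture distribution.

M = 0.5 × (14/25, 11/25) + 0.5 × (11/24, 13/24) = (0.509167, 0.490833)

D_KL(P||M) = 0.0023 dits
D_KL(Q||M) = 0.0022 dits

JSD(P||Q) = 0.5 × 0.0023 + 0.5 × 0.0022 = 0.0022 dits

Unlike KL divergence, JSD is symmetric and bounded: 0 ≤ JSD ≤ log(2).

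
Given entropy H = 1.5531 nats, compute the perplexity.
4.7261

Perplexity is e^H (or exp(H) for natural log).

H = 1.5531 nats
Perplexity = e^1.5531 = 4.7261

Interpretation: The model's uncertainty is equivalent to choosing uniformly among 4.7 options.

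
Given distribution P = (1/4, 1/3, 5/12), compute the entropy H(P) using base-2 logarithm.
1.5546 bits

Shannon entropy is H(X) = -Σ p(x) log p(x).

For P = (1/4, 1/3, 5/12):
H = -1/4 × log_2(1/4) -1/3 × log_2(1/3) -5/12 × log_2(5/12)
H = 1.5546 bits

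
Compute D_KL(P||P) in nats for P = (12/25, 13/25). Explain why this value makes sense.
0.0000 nats

KL divergence satisfies the Gibbs inequality: D_KL(P||Q) ≥ 0 for all distributions P, Q.

D_KL(P||Q) = Σ p(x) log(p(x)/q(x))
Each term is p(x) × log_e(p(x)/p(x)) = p(x) × log_e(1) = 0, so the sum is 0.
D_KL(P||Q) = 0.0000 nats

When P = Q, the KL divergence is exactly 0, as there is no 'divergence' between identical distributions.

This non-negativity is a fundamental property: relative entropy cannot be negative because it measures how different Q is from P.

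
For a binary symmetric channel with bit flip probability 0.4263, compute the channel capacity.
0.0157 bits

For a binary symmetric channel (BSC) with error probability p:
Capacity C = 1 - H(p) bits per symbol

where H(p) = -p log₂(p) - (1-p) log₂(1-p) is the binary entropy function.

H(0.4263) = 0.9843 bits
C = 1 - 0.9843 = 0.0157 bits per symbol

This means we can reliably transmit up to 0.0157 bits of information per channel use.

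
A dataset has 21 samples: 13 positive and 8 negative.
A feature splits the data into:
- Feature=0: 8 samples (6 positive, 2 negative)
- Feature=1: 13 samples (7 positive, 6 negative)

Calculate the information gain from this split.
0.0333 bits

Information Gain = H(Y) - H(Y|Feature)

Before split:
P(positive) = 13/21 = 0.6190
H(Y) = 0.9587 bits

After split:
Feature=0: H = 0.8113 bits (weight = 8/21)
Feature=1: H = 0.9957 bits (weight = 13/21)
H(Y|Feature) = (8/21)×0.8113 + (13/21)×0.9957 = 0.9255 bits

Information Gain = 0.9587 - 0.9255 = 0.0333 bits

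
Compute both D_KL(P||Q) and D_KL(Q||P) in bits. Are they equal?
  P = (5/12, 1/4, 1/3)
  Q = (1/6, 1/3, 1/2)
D_KL(P||Q) = 0.2521, D_KL(Q||P) = 0.2105

KL divergence is not symmetric: D_KL(P||Q) ≠ D_KL(Q||P) in general.

D_KL(P||Q) = 0.2521 bits
D_KL(Q||P) = 0.2105 bits

No, they are not equal!

This asymmetry is why KL divergence is not a true distance metric.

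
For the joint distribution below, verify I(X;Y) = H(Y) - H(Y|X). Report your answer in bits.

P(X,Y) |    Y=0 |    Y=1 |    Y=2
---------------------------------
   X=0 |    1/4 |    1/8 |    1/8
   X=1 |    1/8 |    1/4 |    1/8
I(X;Y) = 0.0613 bits

Mutual information has multiple equivalent forms:
- I(X;Y) = H(X) - H(X|Y)
- I(X;Y) = H(Y) - H(Y|X)
- I(X;Y) = H(X) + H(Y) - H(X,Y)

Computing all quantities:
H(X) = 1.0000, H(Y) = 1.5613, H(X,Y) = 2.5000
H(X|Y) = 0.9387, H(Y|X) = 1.5000

Verification:
H(X) - H(X|Y) = 1.0000 - 0.9387 = 0.0613
H(Y) - H(Y|X) = 1.5613 - 1.5000 = 0.0613
H(X) + H(Y) - H(X,Y) = 1.0000 + 1.5613 - 2.5000 = 0.0613

All forms give I(X;Y) = 0.0613 bits. ✓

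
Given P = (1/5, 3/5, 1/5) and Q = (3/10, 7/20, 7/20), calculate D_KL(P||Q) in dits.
0.0566 dits

KL divergence: D_KL(P||Q) = Σ p(x) log(p(x)/q(x))

Computing term by term:
  x=0: 1/5 × log_10[(1/5)/(3/10)] = 1/5 × -0.1761 = -0.0352
  x=1: 3/5 × log_10[(3/5)/(7/20)] = 3/5 × 0.2341 = 0.1404
  x=2: 1/5 × log_10[(1/5)/(7/20)] = 1/5 × -0.2430 = -0.0486

D_KL(P||Q) = 0.0566 dits

Note: KL divergence is always non-negative and equals 0 iff P = Q.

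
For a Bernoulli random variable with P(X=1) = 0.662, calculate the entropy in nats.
0.6397 nats

The binary entropy function is:
H(p) = -p log(p) - (1-p) log(1-p)

H(0.662) = -0.662 × log_e(0.662) - 0.338 × log_e(0.338)
H(0.662) = 0.6397 nats

Note: Binary entropy is maximized at p=0.5 (H=1 bit) and minimized at p=0 or p=1 (H=0).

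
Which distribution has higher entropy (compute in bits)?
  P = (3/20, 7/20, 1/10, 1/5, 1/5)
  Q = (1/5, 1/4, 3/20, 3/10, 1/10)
Q

Computing entropies in bits:
H(P) = 2.2016
H(Q) = 2.2282

Distribution Q has higher entropy.

Intuition: The distribution closer to uniform (more spread out) has higher entropy.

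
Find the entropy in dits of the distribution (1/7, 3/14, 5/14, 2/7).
0.5792 dits

Shannon entropy is H(X) = -Σ p(x) log p(x).

For P = (1/7, 3/14, 5/14, 2/7):
H = -1/7 × log_10(1/7) -3/14 × log_10(3/14) -5/14 × log_10(5/14) -2/7 × log_10(2/7)
H = 0.5792 dits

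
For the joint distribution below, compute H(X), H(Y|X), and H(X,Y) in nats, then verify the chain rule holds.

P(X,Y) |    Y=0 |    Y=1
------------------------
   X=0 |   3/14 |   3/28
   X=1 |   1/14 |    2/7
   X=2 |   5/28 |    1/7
H(X,Y) = 1.7015, H(X) = 1.0974, H(Y|X) = 0.6041 (all in nats)

Chain rule: H(X,Y) = H(X) + H(Y|X)

Left side — joint entropy directly:
H(X,Y) = -Σ p(x,y) log p(x,y) = 1.7015 nats

Right side — compute H(Y|X) from the conditional distributions:
P(X) = (9/28, 5/14, 9/28), so H(X) = 1.0974 nats
H(Y|X) = Σ_x P(X=x) · H(Y|X=x):
  P(Y|X=0) = (2/3, 1/3), H(Y|X=0) = 0.6365, weight P(X=0) = 9/28
  P(Y|X=1) = (1/5, 4/5), H(Y|X=1) = 0.5004, weight P(X=1) = 5/14
  P(Y|X=2) = (5/9, 4/9), H(Y|X=2) = 0.6870, weight P(X=2) = 9/28
H(Y|X) = 0.6041 nats

H(X) + H(Y|X) = 1.0974 + 0.6041 = 1.7015 nats

Both sides equal 1.7015 nats. ✓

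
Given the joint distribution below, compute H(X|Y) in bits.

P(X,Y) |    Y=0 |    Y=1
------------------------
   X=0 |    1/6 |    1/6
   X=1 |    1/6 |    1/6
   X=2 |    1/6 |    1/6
1.5850 bits

Using the chain rule: H(X|Y) = H(X,Y) - H(Y)

First, compute H(X,Y) = 2.5850 bits

Marginal P(Y) = (1/2, 1/2)
H(Y) = 1.0000 bits

H(X|Y) = H(X,Y) - H(Y) = 2.5850 - 1.0000 = 1.5850 bits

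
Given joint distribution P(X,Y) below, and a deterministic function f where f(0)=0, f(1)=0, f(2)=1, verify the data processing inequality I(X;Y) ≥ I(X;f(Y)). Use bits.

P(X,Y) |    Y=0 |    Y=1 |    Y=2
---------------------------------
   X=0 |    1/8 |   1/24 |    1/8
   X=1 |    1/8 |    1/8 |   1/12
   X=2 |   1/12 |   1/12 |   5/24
I(X;Y) = 0.0733, I(X;f(Y)) = 0.0504, inequality holds: 0.0733 ≥ 0.0504

Data Processing Inequality: For any Markov chain X → Y → Z, we have I(X;Y) ≥ I(X;Z).

Here Z = f(Y) is a deterministic function of Y, forming X → Y → Z.

Original I(X;Y) = 0.0733 bits

After applying f:
P(X,Z) where Z=f(Y):
- P(X,Z=0) = P(X,Y=0) + P(X,Y=1)
- P(X,Z=1) = P(X,Y=2)

I(X;Z) = I(X;f(Y)) = 0.0504 bits

Verification: 0.0733 ≥ 0.0504 ✓

Information cannot be created by processing; the function f can only lose information about X.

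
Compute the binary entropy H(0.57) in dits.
0.2968 dits

The binary entropy function is:
H(p) = -p log(p) - (1-p) log(1-p)

H(0.57) = -0.57 × log_10(0.57) - 0.43 × log_10(0.43)
H(0.57) = 0.2968 dits

Note: Binary entropy is maximized at p=0.5 (H=1 bit) and minimized at p=0 or p=1 (H=0).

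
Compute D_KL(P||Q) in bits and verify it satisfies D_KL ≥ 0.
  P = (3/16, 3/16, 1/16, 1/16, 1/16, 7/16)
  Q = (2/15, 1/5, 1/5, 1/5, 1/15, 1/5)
0.3532 bits

KL divergence satisfies the Gibbs inequality: D_KL(P||Q) ≥ 0 for all distributions P, Q.

D_KL(P||Q) = Σ p(x) log(p(x)/q(x))
Term by term:
  x=0: 3/16 × log_2[(3/16)/(2/15)] = 0.0922
  x=1: 3/16 × log_2[(3/16)/(1/5)] = -0.0175
  x=2: 1/16 × log_2[(1/16)/(1/5)] = -0.1049
  x=3: 1/16 × log_2[(1/16)/(1/5)] = -0.1049
  x=4: 1/16 × log_2[(1/16)/(1/15)] = -0.0058
  x=5: 7/16 × log_2[(7/16)/(1/5)] = 0.4941
D_KL(P||Q) = 0.3532 bits

D_KL(P||Q) = 0.3532 ≥ 0 ✓

This non-negativity is a fundamental property: relative entropy cannot be negative because it measures how different Q is from P.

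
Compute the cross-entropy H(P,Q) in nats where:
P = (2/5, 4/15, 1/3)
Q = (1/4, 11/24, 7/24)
1.1733 nats

Cross-entropy: H(P,Q) = -Σ p(x) log q(x)

Alternatively: H(P,Q) = H(P) + D_KL(P||Q)
H(P) = 1.0852 nats
D_KL(P||Q) = 0.0881 nats

H(P,Q) = 1.0852 + 0.0881 = 1.1733 nats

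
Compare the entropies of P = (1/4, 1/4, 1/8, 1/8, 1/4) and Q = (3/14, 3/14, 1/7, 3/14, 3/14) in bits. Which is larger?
Q

Computing entropies in bits:
H(P) = 2.2500
H(Q) = 2.3060

Distribution Q has higher entropy.

Intuition: The distribution closer to uniform (more spread out) has higher entropy.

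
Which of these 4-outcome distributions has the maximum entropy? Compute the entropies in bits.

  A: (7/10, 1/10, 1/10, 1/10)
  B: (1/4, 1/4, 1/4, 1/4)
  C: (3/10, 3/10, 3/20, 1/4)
B

For a discrete distribution over n outcomes, entropy is maximized by the uniform distribution.

Computing entropies:
H(A) = 1.3568 bits
H(B) = 2.0000 bits
H(C) = 1.9527 bits

The uniform distribution (where all probabilities equal 1/4) achieves the maximum entropy of log_2(4) = 2.0000 bits.

Distribution B has the highest entropy.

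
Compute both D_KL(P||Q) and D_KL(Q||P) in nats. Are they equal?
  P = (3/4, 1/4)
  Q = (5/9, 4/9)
D_KL(P||Q) = 0.0812, D_KL(Q||P) = 0.0890

KL divergence is not symmetric: D_KL(P||Q) ≠ D_KL(Q||P) in general.

D_KL(P||Q) = 0.0812 nats
D_KL(Q||P) = 0.0890 nats

No, they are not equal!

This asymmetry is why KL divergence is not a true distance metric.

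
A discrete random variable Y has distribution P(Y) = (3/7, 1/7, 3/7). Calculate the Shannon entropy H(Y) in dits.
0.4361 dits

Shannon entropy is H(X) = -Σ p(x) log p(x).

For P = (3/7, 1/7, 3/7):
H = -3/7 × log_10(3/7) -1/7 × log_10(1/7) -3/7 × log_10(3/7)
H = 0.4361 dits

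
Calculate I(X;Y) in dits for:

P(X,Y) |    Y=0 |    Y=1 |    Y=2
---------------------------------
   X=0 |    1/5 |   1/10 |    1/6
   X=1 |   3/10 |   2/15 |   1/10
0.0081 dits

Mutual information: I(X;Y) = H(X) + H(Y) - H(X,Y)

Marginals:
P(X) = (7/15, 8/15), H(X) = 0.3001 dits
P(Y) = (1/2, 7/30, 4/15), H(Y) = 0.4511 dits

Joint entropy: H(X,Y) = 0.7430 dits

I(X;Y) = 0.3001 + 0.4511 - 0.7430 = 0.0081 dits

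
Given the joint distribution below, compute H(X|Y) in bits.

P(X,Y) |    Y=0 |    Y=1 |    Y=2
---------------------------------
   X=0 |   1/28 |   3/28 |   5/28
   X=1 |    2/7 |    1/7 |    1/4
0.8280 bits

Using the chain rule: H(X|Y) = H(X,Y) - H(Y)

First, compute H(X,Y) = 2.3782 bits

Marginal P(Y) = (9/28, 1/4, 3/7)
H(Y) = 1.5502 bits

H(X|Y) = H(X,Y) - H(Y) = 2.3782 - 1.5502 = 0.8280 bits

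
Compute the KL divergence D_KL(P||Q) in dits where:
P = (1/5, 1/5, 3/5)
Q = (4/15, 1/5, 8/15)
0.0057 dits

KL divergence: D_KL(P||Q) = Σ p(x) log(p(x)/q(x))

Computing term by term:
  x=0: 1/5 × log_10[(1/5)/(4/15)] = 1/5 × -0.1249 = -0.0250
  x=1: 1/5 × log_10[(1/5)/(1/5)] = 1/5 × 0.0000 = 0.0000
  x=2: 3/5 × log_10[(3/5)/(8/15)] = 3/5 × 0.0512 = 0.0307

D_KL(P||Q) = 0.0057 dits

Note: KL divergence is always non-negative and equals 0 iff P = Q.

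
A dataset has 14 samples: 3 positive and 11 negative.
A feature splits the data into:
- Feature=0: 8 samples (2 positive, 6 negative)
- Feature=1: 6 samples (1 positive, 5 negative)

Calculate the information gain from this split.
0.0074 bits

Information Gain = H(Y) - H(Y|Feature)

Before split:
P(positive) = 3/14 = 0.2143
H(Y) = 0.7496 bits

After split:
Feature=0: H = 0.8113 bits (weight = 8/14)
Feature=1: H = 0.6500 bits (weight = 6/14)
H(Y|Feature) = (8/14)×0.8113 + (6/14)×0.6500 = 0.7422 bits

Information Gain = 0.7496 - 0.7422 = 0.0074 bits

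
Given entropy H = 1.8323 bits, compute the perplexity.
3.5610

Perplexity is 2^H (or exp(H) for natural log).

H = 1.8323 bits
Perplexity = 2^1.8323 = 3.5610

Interpretation: The model's uncertainty is equivalent to choosing uniformly among 3.6 options.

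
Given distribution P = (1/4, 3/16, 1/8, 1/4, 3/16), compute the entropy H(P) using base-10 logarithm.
0.6865 dits

Shannon entropy is H(X) = -Σ p(x) log p(x).

For P = (1/4, 3/16, 1/8, 1/4, 3/16):
H = -1/4 × log_10(1/4) -3/16 × log_10(3/16) -1/8 × log_10(1/8) -1/4 × log_10(1/4) -3/16 × log_10(3/16)
H = 0.6865 dits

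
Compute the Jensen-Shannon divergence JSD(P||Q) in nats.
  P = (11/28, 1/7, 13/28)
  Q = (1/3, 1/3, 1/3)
0.0262 nats

Jensen-Shannon divergence is:
JSD(P||Q) = 0.5 × D_KL(P||M) + 0.5 × D_KL(Q||M)
where M = 0.5 × (P + Q) is the mixture distribution.

M = 0.5 × (11/28, 1/7, 13/28) + 0.5 × (1/3, 1/3, 1/3) = (0.363095, 5/21, 0.39881)

D_KL(P||M) = 0.0286 nats
D_KL(Q||M) = 0.0239 nats

JSD(P||Q) = 0.5 × 0.0286 + 0.5 × 0.0239 = 0.0262 nats

Unlike KL divergence, JSD is symmetric and bounded: 0 ≤ JSD ≤ log(2).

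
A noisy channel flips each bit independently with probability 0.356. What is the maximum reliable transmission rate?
0.0607 bits

For a binary symmetric channel (BSC) with error probability p:
Capacity C = 1 - H(p) bits per symbol

where H(p) = -p log₂(p) - (1-p) log₂(1-p) is the binary entropy function.

H(0.356) = 0.9393 bits
C = 1 - 0.9393 = 0.0607 bits per symbol

This means we can reliably transmit up to 0.0607 bits of information per channel use.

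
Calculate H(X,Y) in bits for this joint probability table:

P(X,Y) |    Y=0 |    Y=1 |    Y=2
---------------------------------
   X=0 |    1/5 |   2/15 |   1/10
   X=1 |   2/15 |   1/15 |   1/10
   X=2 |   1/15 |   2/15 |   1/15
3.0729 bits

Joint entropy is H(X,Y) = -Σ_{x,y} p(x,y) log p(x,y).

Summing over all non-zero entries:
H(X,Y) = -[1/5·log_2(1/5) + 2/15·log_2(2/15) + 1/10·log_2(1/10) + 2/15·log_2(2/15) + 1/15·log_2(1/15) + 1/10·log_2(1/10) + 1/15·log_2(1/15) + 2/15·log_2(2/15) + 1/15·log_2(1/15)]
H(X,Y) = 3.0729 bits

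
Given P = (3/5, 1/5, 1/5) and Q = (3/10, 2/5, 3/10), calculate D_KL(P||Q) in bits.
0.2830 bits

KL divergence: D_KL(P||Q) = Σ p(x) log(p(x)/q(x))

Computing term by term:
  x=0: 3/5 × log_2[(3/5)/(3/10)] = 3/5 × 1.0000 = 0.6000
  x=1: 1/5 × log_2[(1/5)/(2/5)] = 1/5 × -1.0000 = -0.2000
  x=2: 1/5 × log_2[(1/5)/(3/10)] = 1/5 × -0.5850 = -0.1170

D_KL(P||Q) = 0.2830 bits

Note: KL divergence is always non-negative and equals 0 iff P = Q.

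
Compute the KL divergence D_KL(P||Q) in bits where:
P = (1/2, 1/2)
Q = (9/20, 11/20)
0.0072 bits

KL divergence: D_KL(P||Q) = Σ p(x) log(p(x)/q(x))

Computing term by term:
  x=0: 1/2 × log_2[(1/2)/(9/20)] = 1/2 × 0.1520 = 0.0760
  x=1: 1/2 × log_2[(1/2)/(11/20)] = 1/2 × -0.1375 = -0.0688

D_KL(P||Q) = 0.0072 bits

Note: KL divergence is always non-negative and equals 0 iff P = Q.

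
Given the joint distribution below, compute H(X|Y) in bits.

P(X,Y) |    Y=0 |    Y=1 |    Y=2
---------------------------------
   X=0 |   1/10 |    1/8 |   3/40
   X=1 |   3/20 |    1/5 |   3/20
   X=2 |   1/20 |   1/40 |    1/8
1.4158 bits

Using the chain rule: H(X|Y) = H(X,Y) - H(Y)

First, compute H(X,Y) = 2.9971 bits

Marginal P(Y) = (3/10, 7/20, 7/20)
H(Y) = 1.5813 bits

H(X|Y) = H(X,Y) - H(Y) = 2.9971 - 1.5813 = 1.4158 bits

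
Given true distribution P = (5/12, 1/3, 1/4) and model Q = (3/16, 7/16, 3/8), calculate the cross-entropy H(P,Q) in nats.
1.2183 nats

Cross-entropy: H(P,Q) = -Σ p(x) log q(x)

Alternatively: H(P,Q) = H(P) + D_KL(P||Q)
H(P) = 1.0776 nats
D_KL(P||Q) = 0.1407 nats

H(P,Q) = 1.0776 + 0.1407 = 1.2183 nats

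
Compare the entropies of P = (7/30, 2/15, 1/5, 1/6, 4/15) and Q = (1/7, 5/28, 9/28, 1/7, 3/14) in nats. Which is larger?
P

Computing entropies in nats:
H(P) = 1.5812
H(Q) = 1.5585

Distribution P has higher entropy.

Intuition: The distribution closer to uniform (more spread out) has higher entropy.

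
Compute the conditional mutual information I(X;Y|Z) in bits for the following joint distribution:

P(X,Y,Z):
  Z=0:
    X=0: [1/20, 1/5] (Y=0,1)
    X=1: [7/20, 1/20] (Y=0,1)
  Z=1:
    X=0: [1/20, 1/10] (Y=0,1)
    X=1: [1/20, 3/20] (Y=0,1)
0.2290 bits

Conditional mutual information: I(X;Y|Z) = H(X|Z) + H(Y|Z) - H(X,Y|Z)

H(Z) = 0.9341
H(X,Z) = 1.9037 → H(X|Z) = 0.9696
H(Y,Z) = 1.8610 → H(Y|Z) = 0.9269
H(X,Y,Z) = 2.6016 → H(X,Y|Z) = 1.6675

I(X;Y|Z) = 0.9696 + 0.9269 - 1.6675 = 0.2290 bits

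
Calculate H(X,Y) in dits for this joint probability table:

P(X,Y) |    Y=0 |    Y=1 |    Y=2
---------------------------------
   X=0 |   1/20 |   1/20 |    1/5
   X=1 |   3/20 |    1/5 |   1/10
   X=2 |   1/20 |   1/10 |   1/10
0.8983 dits

Joint entropy is H(X,Y) = -Σ_{x,y} p(x,y) log p(x,y).

Summing over all non-zero entries:
H(X,Y) = -[1/20·log_10(1/20) + 1/20·log_10(1/20) + 1/5·log_10(1/5) + 3/20·log_10(3/20) + 1/5·log_10(1/5) + 1/10·log_10(1/10) + 1/20·log_10(1/20) + 1/10·log_10(1/10) + 1/10·log_10(1/10)]
H(X,Y) = 0.8983 dits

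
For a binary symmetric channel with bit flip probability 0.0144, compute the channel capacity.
0.8913 bits

For a binary symmetric channel (BSC) with error probability p:
Capacity C = 1 - H(p) bits per symbol

where H(p) = -p log₂(p) - (1-p) log₂(1-p) is the binary entropy function.

H(0.0144) = 0.1087 bits
C = 1 - 0.1087 = 0.8913 bits per symbol

This means we can reliably transmit up to 0.8913 bits of information per channel use.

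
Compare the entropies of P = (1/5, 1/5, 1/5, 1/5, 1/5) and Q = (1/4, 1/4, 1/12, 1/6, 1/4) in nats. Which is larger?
P

Computing entropies in nats:
H(P) = 1.6094
H(Q) = 1.5454

Distribution P has higher entropy.

Intuition: The distribution closer to uniform (more spread out) has higher entropy.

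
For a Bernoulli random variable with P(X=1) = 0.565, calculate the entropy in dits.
0.2973 dits

The binary entropy function is:
H(p) = -p log(p) - (1-p) log(1-p)

H(0.565) = -0.565 × log_10(0.565) - 0.435 × log_10(0.435)
H(0.565) = 0.2973 dits

Note: Binary entropy is maximized at p=0.5 (H=1 bit) and minimized at p=0 or p=1 (H=0).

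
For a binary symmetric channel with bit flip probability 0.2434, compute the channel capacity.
0.1994 bits

For a binary symmetric channel (BSC) with error probability p:
Capacity C = 1 - H(p) bits per symbol

where H(p) = -p log₂(p) - (1-p) log₂(1-p) is the binary entropy function.

H(0.2434) = 0.8006 bits
C = 1 - 0.8006 = 0.1994 bits per symbol

This means we can reliably transmit up to 0.1994 bits of information per channel use.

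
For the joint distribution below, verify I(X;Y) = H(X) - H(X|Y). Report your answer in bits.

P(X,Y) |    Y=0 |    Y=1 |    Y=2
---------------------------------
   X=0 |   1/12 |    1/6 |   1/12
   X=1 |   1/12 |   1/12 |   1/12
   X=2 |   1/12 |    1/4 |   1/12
I(X;Y) = 0.0325 bits

Mutual information has multiple equivalent forms:
- I(X;Y) = H(X) - H(X|Y)
- I(X;Y) = H(Y) - H(Y|X)
- I(X;Y) = H(X) + H(Y) - H(X,Y)

Computing all quantities:
H(X) = 1.5546, H(Y) = 1.5000, H(X,Y) = 3.0221
H(X|Y) = 1.5221, H(Y|X) = 1.4675

Verification:
H(X) - H(X|Y) = 1.5546 - 1.5221 = 0.0325
H(Y) - H(Y|X) = 1.5000 - 1.4675 = 0.0325
H(X) + H(Y) - H(X,Y) = 1.5546 + 1.5000 - 3.0221 = 0.0325

All forms give I(X;Y) = 0.0325 bits. ✓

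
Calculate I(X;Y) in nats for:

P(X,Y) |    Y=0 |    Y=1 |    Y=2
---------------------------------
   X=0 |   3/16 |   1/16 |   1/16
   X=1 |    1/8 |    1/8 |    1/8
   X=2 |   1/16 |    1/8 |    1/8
0.0562 nats

Mutual information: I(X;Y) = H(X) + H(Y) - H(X,Y)

Marginals:
P(X) = (5/16, 3/8, 5/16), H(X) = 1.0948 nats
P(Y) = (3/8, 5/16, 5/16), H(Y) = 1.0948 nats

Joint entropy: H(X,Y) = 2.1334 nats

I(X;Y) = 1.0948 + 1.0948 - 2.1334 = 0.0562 nats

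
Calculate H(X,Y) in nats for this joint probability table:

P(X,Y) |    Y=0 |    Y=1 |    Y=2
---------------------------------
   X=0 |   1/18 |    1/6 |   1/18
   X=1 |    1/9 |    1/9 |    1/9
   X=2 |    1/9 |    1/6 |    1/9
2.1391 nats

Joint entropy is H(X,Y) = -Σ_{x,y} p(x,y) log p(x,y).

Summing over all non-zero entries:
H(X,Y) = -[1/18·log_e(1/18) + 1/6·log_e(1/6) + 1/18·log_e(1/18) + 1/9·log_e(1/9) + 1/9·log_e(1/9) + 1/9·log_e(1/9) + 1/9·log_e(1/9) + 1/6·log_e(1/6) + 1/9·log_e(1/9)]
H(X,Y) = 2.1391 nats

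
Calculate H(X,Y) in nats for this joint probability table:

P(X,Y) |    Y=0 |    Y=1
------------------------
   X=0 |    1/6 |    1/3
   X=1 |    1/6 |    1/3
1.3297 nats

Joint entropy is H(X,Y) = -Σ_{x,y} p(x,y) log p(x,y).

Summing over all non-zero entries:
H(X,Y) = -[1/6·log_e(1/6) + 1/3·log_e(1/3) + 1/6·log_e(1/6) + 1/3·log_e(1/3)]
H(X,Y) = 1.3297 nats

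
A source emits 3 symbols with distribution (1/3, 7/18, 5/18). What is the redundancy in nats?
0.0093 nats

Redundancy measures how far a source is from maximum entropy:
R = H_max - H(X)

Maximum entropy for 3 symbols: H_max = log_e(3) = 1.0986 nats
Actual entropy: H(X) = 1.0893 nats
Redundancy: R = 1.0986 - 1.0893 = 0.0093 nats

This redundancy represents potential for compression: the source could be compressed by 0.0093 nats per symbol.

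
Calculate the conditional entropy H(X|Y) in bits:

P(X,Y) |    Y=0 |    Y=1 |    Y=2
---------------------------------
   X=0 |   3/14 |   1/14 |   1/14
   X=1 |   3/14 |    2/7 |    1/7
0.8832 bits

Using the chain rule: H(X|Y) = H(X,Y) - H(Y)

First, compute H(X,Y) = 2.4138 bits

Marginal P(Y) = (3/7, 5/14, 3/14)
H(Y) = 1.5306 bits

H(X|Y) = H(X,Y) - H(Y) = 2.4138 - 1.5306 = 0.8832 bits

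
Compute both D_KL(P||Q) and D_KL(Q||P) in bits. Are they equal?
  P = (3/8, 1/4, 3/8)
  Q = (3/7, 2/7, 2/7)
D_KL(P||Q) = 0.0267, D_KL(Q||P) = 0.0255

KL divergence is not symmetric: D_KL(P||Q) ≠ D_KL(Q||P) in general.

D_KL(P||Q) = 0.0267 bits
D_KL(Q||P) = 0.0255 bits

No, they are not equal!

This asymmetry is why KL divergence is not a true distance metric.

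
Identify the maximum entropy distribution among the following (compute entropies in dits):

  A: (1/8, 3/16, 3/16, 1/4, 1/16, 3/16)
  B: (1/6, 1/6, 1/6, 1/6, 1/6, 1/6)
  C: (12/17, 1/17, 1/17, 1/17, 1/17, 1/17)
B

For a discrete distribution over n outcomes, entropy is maximized by the uniform distribution.

Computing entropies:
H(A) = 0.7476 dits
H(B) = 0.7782 dits
H(C) = 0.4687 dits

The uniform distribution (where all probabilities equal 1/6) achieves the maximum entropy of log_10(6) = 0.7782 dits.

Distribution B has the highest entropy.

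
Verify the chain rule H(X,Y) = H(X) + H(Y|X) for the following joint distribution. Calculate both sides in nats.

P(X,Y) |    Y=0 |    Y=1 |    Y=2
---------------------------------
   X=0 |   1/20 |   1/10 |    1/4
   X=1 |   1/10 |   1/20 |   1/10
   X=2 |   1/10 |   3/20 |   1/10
H(X,Y) = 2.0820, H(X) = 1.0805, H(Y|X) = 1.0015 (all in nats)

Chain rule: H(X,Y) = H(X) + H(Y|X)

Left side — joint entropy directly:
H(X,Y) = -Σ p(x,y) log p(x,y) = 2.0820 nats

Right side — compute H(Y|X) from the conditional distributions:
P(X) = (2/5, 1/4, 7/20), so H(X) = 1.0805 nats
H(Y|X) = Σ_x P(X=x) · H(Y|X=x):
  P(Y|X=0) = (1/8, 1/4, 5/8), H(Y|X=0) = 0.9003, weight P(X=0) = 2/5
  P(Y|X=1) = (2/5, 1/5, 2/5), H(Y|X=1) = 1.0549, weight P(X=1) = 1/4
  P(Y|X=2) = (2/7, 3/7, 2/7), H(Y|X=2) = 1.0790, weight P(X=2) = 7/20
H(Y|X) = 1.0015 nats

H(X) + H(Y|X) = 1.0805 + 1.0015 = 2.0820 nats

Both sides equal 2.0820 nats. ✓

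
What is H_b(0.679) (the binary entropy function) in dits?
0.2726 dits

The binary entropy function is:
H(p) = -p log(p) - (1-p) log(1-p)

H(0.679) = -0.679 × log_10(0.679) - 0.321 × log_10(0.321)
H(0.679) = 0.2726 dits

Note: Binary entropy is maximized at p=0.5 (H=1 bit) and minimized at p=0 or p=1 (H=0).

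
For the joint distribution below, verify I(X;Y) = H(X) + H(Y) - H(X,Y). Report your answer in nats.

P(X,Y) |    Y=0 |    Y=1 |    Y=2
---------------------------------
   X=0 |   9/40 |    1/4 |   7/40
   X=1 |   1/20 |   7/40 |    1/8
I(X;Y) = 0.0254 nats

Mutual information has multiple equivalent forms:
- I(X;Y) = H(X) - H(X|Y)
- I(X;Y) = H(Y) - H(Y|X)
- I(X;Y) = H(X) + H(Y) - H(X,Y)

Computing all quantities:
H(X) = 0.6474, H(Y) = 1.0799, H(X,Y) = 1.7020
H(X|Y) = 0.6221, H(Y|X) = 1.0545

Verification:
H(X) - H(X|Y) = 0.6474 - 0.6221 = 0.0254
H(Y) - H(Y|X) = 1.0799 - 1.0545 = 0.0254
H(X) + H(Y) - H(X,Y) = 0.6474 + 1.0799 - 1.7020 = 0.0254

All forms give I(X;Y) = 0.0254 nats. ✓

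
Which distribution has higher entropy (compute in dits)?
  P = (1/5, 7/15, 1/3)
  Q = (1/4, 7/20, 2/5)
Q

Computing entropies in dits:
H(P) = 0.4533
H(Q) = 0.4693

Distribution Q has higher entropy.

Intuition: The distribution closer to uniform (more spread out) has higher entropy.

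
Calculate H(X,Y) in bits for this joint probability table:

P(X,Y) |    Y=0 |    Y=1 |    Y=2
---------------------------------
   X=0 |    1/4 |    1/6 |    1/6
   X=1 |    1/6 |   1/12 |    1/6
2.5221 bits

Joint entropy is H(X,Y) = -Σ_{x,y} p(x,y) log p(x,y).

Summing over all non-zero entries:
H(X,Y) = -[1/4·log_2(1/4) + 1/6·log_2(1/6) + 1/6·log_2(1/6) + 1/6·log_2(1/6) + 1/12·log_2(1/12) + 1/6·log_2(1/6)]
H(X,Y) = 2.5221 bits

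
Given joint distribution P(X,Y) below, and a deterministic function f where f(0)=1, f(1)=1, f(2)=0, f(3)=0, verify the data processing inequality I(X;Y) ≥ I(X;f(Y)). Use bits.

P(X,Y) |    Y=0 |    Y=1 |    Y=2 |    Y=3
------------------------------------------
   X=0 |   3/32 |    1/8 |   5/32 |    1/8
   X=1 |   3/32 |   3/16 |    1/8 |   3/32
I(X;Y) = 0.0148, I(X;f(Y)) = 0.0113, inequality holds: 0.0148 ≥ 0.0113

Data Processing Inequality: For any Markov chain X → Y → Z, we have I(X;Y) ≥ I(X;Z).

Here Z = f(Y) is a deterministic function of Y, forming X → Y → Z.

Original I(X;Y) = 0.0148 bits

After applying f:
P(X,Z) where Z=f(Y):
- P(X,Z=0) = P(X,Y=2) + P(X,Y=3)
- P(X,Z=1) = P(X,Y=0) + P(X,Y=1)

I(X;Z) = I(X;f(Y)) = 0.0113 bits

Verification: 0.0148 ≥ 0.0113 ✓

Information cannot be created by processing; the function f can only lose information about X.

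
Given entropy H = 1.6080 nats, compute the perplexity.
4.9928

Perplexity is e^H (or exp(H) for natural log).

H = 1.6080 nats
Perplexity = e^1.6080 = 4.9928

Interpretation: The model's uncertainty is equivalent to choosing uniformly among 5.0 options.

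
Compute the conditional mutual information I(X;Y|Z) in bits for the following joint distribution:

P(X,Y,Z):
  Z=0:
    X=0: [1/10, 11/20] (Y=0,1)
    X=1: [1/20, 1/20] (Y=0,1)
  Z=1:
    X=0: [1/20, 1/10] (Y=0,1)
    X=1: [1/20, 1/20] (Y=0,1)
0.0438 bits

Conditional mutual information: I(X;Y|Z) = H(X|Z) + H(Y|Z) - H(X,Y|Z)

H(Z) = 0.8113
H(X,Z) = 1.4789 → H(X|Z) = 0.6676
H(Y,Z) = 1.5955 → H(Y|Z) = 0.7842
H(X,Y,Z) = 2.2192 → H(X,Y|Z) = 1.4080

I(X;Y|Z) = 0.6676 + 0.7842 - 1.4080 = 0.0438 bits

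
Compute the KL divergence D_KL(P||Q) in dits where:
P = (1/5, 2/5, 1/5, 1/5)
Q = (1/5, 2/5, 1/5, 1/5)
0.0000 dits

KL divergence: D_KL(P||Q) = Σ p(x) log(p(x)/q(x))

Computing term by term:
  x=0: 1/5 × log_10[(1/5)/(1/5)] = 1/5 × 0.0000 = 0.0000
  x=1: 2/5 × log_10[(2/5)/(2/5)] = 2/5 × 0.0000 = 0.0000
  x=2: 1/5 × log_10[(1/5)/(1/5)] = 1/5 × 0.0000 = 0.0000
  x=3: 1/5 × log_10[(1/5)/(1/5)] = 1/5 × 0.0000 = 0.0000

D_KL(P||Q) = 0.0000 dits

Note: KL divergence is always non-negative and equals 0 iff P = Q.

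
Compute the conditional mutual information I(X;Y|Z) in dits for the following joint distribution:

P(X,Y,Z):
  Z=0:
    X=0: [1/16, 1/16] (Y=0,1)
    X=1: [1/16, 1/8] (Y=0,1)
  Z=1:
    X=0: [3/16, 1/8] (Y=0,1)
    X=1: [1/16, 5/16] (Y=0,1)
0.0329 dits

Conditional mutual information: I(X;Y|Z) = H(X|Z) + H(Y|Z) - H(X,Y|Z)

H(Z) = 0.2697
H(X,Z) = 0.5668 → H(X|Z) = 0.2971
H(Y,Z) = 0.5568 → H(Y|Z) = 0.2871
H(X,Y,Z) = 0.8210 → H(X,Y|Z) = 0.5512

I(X;Y|Z) = 0.2971 + 0.2871 - 0.5512 = 0.0329 dits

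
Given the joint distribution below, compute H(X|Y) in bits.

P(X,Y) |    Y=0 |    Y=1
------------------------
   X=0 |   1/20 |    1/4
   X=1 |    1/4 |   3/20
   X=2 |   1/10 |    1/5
1.4523 bits

Using the chain rule: H(X|Y) = H(X,Y) - H(Y)

First, compute H(X,Y) = 2.4232 bits

Marginal P(Y) = (2/5, 3/5)
H(Y) = 0.9710 bits

H(X|Y) = H(X,Y) - H(Y) = 2.4232 - 0.9710 = 1.4523 bits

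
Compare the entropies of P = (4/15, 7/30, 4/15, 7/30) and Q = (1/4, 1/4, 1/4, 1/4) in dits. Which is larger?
Q

Computing entropies in dits:
H(P) = 0.6011
H(Q) = 0.6021

Distribution Q has higher entropy.

Intuition: The distribution closer to uniform (more spread out) has higher entropy.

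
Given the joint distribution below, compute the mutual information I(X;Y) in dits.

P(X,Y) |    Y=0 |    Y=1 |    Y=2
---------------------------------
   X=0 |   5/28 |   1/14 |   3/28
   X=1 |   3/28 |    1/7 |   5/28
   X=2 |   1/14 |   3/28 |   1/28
0.0222 dits

Mutual information: I(X;Y) = H(X) + H(Y) - H(X,Y)

Marginals:
P(X) = (5/14, 3/7, 3/14), H(X) = 0.4608 dits
P(Y) = (5/14, 9/28, 9/28), H(Y) = 0.4766 dits

Joint entropy: H(X,Y) = 0.9152 dits

I(X;Y) = 0.4608 + 0.4766 - 0.9152 = 0.0222 dits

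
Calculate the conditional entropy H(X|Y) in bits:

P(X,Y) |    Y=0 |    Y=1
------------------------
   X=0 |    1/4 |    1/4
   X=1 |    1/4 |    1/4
1.0000 bits

Using the chain rule: H(X|Y) = H(X,Y) - H(Y)

First, compute H(X,Y) = 2.0000 bits

Marginal P(Y) = (1/2, 1/2)
H(Y) = 1.0000 bits

H(X|Y) = H(X,Y) - H(Y) = 2.0000 - 1.0000 = 1.0000 bits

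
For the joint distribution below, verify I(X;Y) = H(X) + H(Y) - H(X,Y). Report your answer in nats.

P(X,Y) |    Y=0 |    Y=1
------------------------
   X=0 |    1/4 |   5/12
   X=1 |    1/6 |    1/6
I(X;Y) = 0.0071 nats

Mutual information has multiple equivalent forms:
- I(X;Y) = H(X) - H(X|Y)
- I(X;Y) = H(Y) - H(Y|X)
- I(X;Y) = H(X) + H(Y) - H(X,Y)

Computing all quantities:
H(X) = 0.6365, H(Y) = 0.6792, H(X,Y) = 1.3086
H(X|Y) = 0.6294, H(Y|X) = 0.6721

Verification:
H(X) - H(X|Y) = 0.6365 - 0.6294 = 0.0071
H(Y) - H(Y|X) = 0.6792 - 0.6721 = 0.0071
H(X) + H(Y) - H(X,Y) = 0.6365 + 0.6792 - 1.3086 = 0.0071

All forms give I(X;Y) = 0.0071 nats. ✓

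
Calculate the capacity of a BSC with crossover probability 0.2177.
0.2441 bits

For a binary symmetric channel (BSC) with error probability p:
Capacity C = 1 - H(p) bits per symbol

where H(p) = -p log₂(p) - (1-p) log₂(1-p) is the binary entropy function.

H(0.2177) = 0.7559 bits
C = 1 - 0.7559 = 0.2441 bits per symbol

This means we can reliably transmit up to 0.2441 bits of information per channel use.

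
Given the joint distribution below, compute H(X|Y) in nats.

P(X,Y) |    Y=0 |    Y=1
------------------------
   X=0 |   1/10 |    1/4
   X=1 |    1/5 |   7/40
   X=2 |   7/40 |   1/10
1.0471 nats

Using the chain rule: H(X|Y) = H(X,Y) - H(Y)

First, compute H(X,Y) = 1.7390 nats

Marginal P(Y) = (19/40, 21/40)
H(Y) = 0.6919 nats

H(X|Y) = H(X,Y) - H(Y) = 1.7390 - 0.6919 = 1.0471 nats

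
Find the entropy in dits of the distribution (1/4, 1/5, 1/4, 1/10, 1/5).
0.6806 dits

Shannon entropy is H(X) = -Σ p(x) log p(x).

For P = (1/4, 1/5, 1/4, 1/10, 1/5):
H = -1/4 × log_10(1/4) -1/5 × log_10(1/5) -1/4 × log_10(1/4) -1/10 × log_10(1/10) -1/5 × log_10(1/5)
H = 0.6806 dits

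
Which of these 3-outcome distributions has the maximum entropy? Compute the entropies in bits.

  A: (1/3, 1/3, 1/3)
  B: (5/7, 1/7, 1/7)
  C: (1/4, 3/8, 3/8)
A

For a discrete distribution over n outcomes, entropy is maximized by the uniform distribution.

Computing entropies:
H(A) = 1.5850 bits
H(B) = 1.1488 bits
H(C) = 1.5613 bits

The uniform distribution (where all probabilities equal 1/3) achieves the maximum entropy of log_2(3) = 1.5850 bits.

Distribution A has the highest entropy.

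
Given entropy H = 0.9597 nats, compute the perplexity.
2.6109

Perplexity is e^H (or exp(H) for natural log).

H = 0.9597 nats
Perplexity = e^0.9597 = 2.6109

Interpretation: The model's uncertainty is equivalent to choosing uniformly among 2.6 options.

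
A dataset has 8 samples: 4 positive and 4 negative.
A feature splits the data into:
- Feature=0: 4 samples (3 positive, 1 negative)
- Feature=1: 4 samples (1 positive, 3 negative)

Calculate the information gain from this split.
0.1887 bits

Information Gain = H(Y) - H(Y|Feature)

Before split:
P(positive) = 4/8 = 0.5000
H(Y) = 1.0000 bits

After split:
Feature=0: H = 0.8113 bits (weight = 4/8)
Feature=1: H = 0.8113 bits (weight = 4/8)
H(Y|Feature) = (4/8)×0.8113 + (4/8)×0.8113 = 0.8113 bits

Information Gain = 1.0000 - 0.8113 = 0.1887 bits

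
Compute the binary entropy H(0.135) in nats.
0.3958 nats

The binary entropy function is:
H(p) = -p log(p) - (1-p) log(1-p)

H(0.135) = -0.135 × log_e(0.135) - 0.865 × log_e(0.865)
H(0.135) = 0.3958 nats

Note: Binary entropy is maximized at p=0.5 (H=1 bit) and minimized at p=0 or p=1 (H=0).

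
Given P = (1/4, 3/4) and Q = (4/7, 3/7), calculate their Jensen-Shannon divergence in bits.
0.0786 bits

Jensen-Shannon divergence is:
JSD(P||Q) = 0.5 × D_KL(P||M) + 0.5 × D_KL(Q||M)
where M = 0.5 × (P + Q) is the mixture distribution.

M = 0.5 × (1/4, 3/4) + 0.5 × (4/7, 3/7) = (0.410714, 0.589286)

D_KL(P||M) = 0.0819 bits
D_KL(Q||M) = 0.0754 bits

JSD(P||Q) = 0.5 × 0.0819 + 0.5 × 0.0754 = 0.0786 bits

Unlike KL divergence, JSD is symmetric and bounded: 0 ≤ JSD ≤ log(2).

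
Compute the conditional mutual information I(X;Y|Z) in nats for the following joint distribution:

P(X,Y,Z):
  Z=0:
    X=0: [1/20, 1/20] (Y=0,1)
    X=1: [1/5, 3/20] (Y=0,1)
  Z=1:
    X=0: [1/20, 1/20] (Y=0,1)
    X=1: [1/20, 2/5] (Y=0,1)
0.0353 nats

Conditional mutual information: I(X;Y|Z) = H(X|Z) + H(Y|Z) - H(X,Y|Z)

H(Z) = 0.6881
H(X,Z) = 1.1873 → H(X|Z) = 0.4991
H(Y,Z) = 1.2580 → H(Y|Z) = 0.5699
H(X,Y,Z) = 1.7219 → H(X,Y|Z) = 1.0338

I(X;Y|Z) = 0.4991 + 0.5699 - 1.0338 = 0.0353 nats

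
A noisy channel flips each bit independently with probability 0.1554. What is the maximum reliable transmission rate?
0.3768 bits

For a binary symmetric channel (BSC) with error probability p:
Capacity C = 1 - H(p) bits per symbol

where H(p) = -p log₂(p) - (1-p) log₂(1-p) is the binary entropy function.

H(0.1554) = 0.6232 bits
C = 1 - 0.6232 = 0.3768 bits per symbol

This means we can reliably transmit up to 0.3768 bits of information per channel use.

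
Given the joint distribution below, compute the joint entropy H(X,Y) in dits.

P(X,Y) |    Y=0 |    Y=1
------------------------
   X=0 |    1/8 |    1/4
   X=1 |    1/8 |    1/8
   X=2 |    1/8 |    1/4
0.7526 dits

Joint entropy is H(X,Y) = -Σ_{x,y} p(x,y) log p(x,y).

Summing over all non-zero entries:
H(X,Y) = -[1/8·log_10(1/8) + 1/4·log_10(1/4) + 1/8·log_10(1/8) + 1/8·log_10(1/8) + 1/8·log_10(1/8) + 1/4·log_10(1/4)]
H(X,Y) = 0.7526 dits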